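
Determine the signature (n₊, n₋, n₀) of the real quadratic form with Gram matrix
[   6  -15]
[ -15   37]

Answer: (1, 1, 0)

Derivation:
step 0: pivot 6 → sign +
step 1: pivot -1/2 → sign −
signature = (1, 1, 0)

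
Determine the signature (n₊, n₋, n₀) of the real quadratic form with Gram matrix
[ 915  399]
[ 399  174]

step 0: pivot 915 → sign +
step 1: pivot 3/305 → sign +
signature = (2, 0, 0)

Answer: (2, 0, 0)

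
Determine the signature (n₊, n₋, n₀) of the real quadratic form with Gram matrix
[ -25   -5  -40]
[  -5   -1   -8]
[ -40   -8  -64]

step 0: pivot -25 → sign −
step 1: row/col 1 already zero → sign 0
step 2: row/col 2 already zero → sign 0
signature = (0, 1, 2)

Answer: (0, 1, 2)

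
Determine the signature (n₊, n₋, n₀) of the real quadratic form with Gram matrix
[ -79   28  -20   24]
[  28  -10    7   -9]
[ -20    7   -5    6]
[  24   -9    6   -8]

step 0: pivot -79 → sign −
step 1: pivot -6/79 → sign −
step 2: pivot 1/6 → sign +
step 3: pivot 1 → sign +
signature = (2, 2, 0)

Answer: (2, 2, 0)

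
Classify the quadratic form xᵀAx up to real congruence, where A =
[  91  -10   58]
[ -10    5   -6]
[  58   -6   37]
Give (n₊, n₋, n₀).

Answer: (2, 1, 0)

Derivation:
step 0: pivot 91 → sign +
step 1: pivot 355/91 → sign +
step 2: pivot -1/355 → sign −
signature = (2, 1, 0)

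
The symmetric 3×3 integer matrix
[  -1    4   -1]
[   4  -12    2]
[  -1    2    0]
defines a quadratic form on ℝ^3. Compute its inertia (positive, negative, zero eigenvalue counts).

Answer: (1, 1, 1)

Derivation:
step 0: pivot -1 → sign −
step 1: pivot 4 → sign +
step 2: row/col 2 already zero → sign 0
signature = (1, 1, 1)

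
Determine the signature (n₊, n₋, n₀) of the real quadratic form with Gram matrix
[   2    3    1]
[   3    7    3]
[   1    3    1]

Answer: (2, 1, 0)

Derivation:
step 0: pivot 2 → sign +
step 1: pivot 5/2 → sign +
step 2: pivot -2/5 → sign −
signature = (2, 1, 0)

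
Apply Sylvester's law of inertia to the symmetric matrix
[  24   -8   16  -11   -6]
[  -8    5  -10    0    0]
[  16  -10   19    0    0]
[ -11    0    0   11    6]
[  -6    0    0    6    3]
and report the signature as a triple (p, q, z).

Answer: (3, 2, 0)

Derivation:
step 0: pivot 24 → sign +
step 1: pivot 7/3 → sign +
step 2: pivot -1 → sign −
step 3: pivot 11/56 → sign +
step 4: pivot -3/11 → sign −
signature = (3, 2, 0)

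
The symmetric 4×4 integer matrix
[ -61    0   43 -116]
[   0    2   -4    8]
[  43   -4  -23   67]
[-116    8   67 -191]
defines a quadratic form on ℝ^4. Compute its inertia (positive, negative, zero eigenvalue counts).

step 0: pivot -61 → sign −
step 1: pivot 2 → sign +
step 2: pivot -42/61 → sign −
step 3: pivot -3/14 → sign −
signature = (1, 3, 0)

Answer: (1, 3, 0)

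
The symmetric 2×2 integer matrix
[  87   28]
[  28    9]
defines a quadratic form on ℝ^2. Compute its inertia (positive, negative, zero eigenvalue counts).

Answer: (1, 1, 0)

Derivation:
step 0: pivot 87 → sign +
step 1: pivot -1/87 → sign −
signature = (1, 1, 0)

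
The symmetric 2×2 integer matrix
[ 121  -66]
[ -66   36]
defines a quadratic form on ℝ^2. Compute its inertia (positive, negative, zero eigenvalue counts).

Answer: (1, 0, 1)

Derivation:
step 0: pivot 121 → sign +
step 1: row/col 1 already zero → sign 0
signature = (1, 0, 1)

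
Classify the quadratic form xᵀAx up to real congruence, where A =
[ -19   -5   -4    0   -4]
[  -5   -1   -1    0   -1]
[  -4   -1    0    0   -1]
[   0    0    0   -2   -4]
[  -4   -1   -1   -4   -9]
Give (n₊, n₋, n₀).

step 0: pivot -19 → sign −
step 1: pivot 6/19 → sign +
step 2: pivot 5/6 → sign +
step 3: pivot -2 → sign −
step 4: pivot -1/5 → sign −
signature = (2, 3, 0)

Answer: (2, 3, 0)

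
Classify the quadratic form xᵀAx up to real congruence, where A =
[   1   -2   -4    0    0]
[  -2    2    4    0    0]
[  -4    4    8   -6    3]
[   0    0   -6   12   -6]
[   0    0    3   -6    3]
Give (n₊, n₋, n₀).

Answer: (2, 2, 1)

Derivation:
step 0: pivot 1 → sign +
step 1: pivot -2 → sign −
step 2: pivot 12 → sign +
step 3: pivot -3 → sign −
step 4: row/col 4 already zero → sign 0
signature = (2, 2, 1)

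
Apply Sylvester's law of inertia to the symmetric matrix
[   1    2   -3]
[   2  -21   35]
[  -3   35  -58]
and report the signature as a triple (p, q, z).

step 0: pivot 1 → sign +
step 1: pivot -25 → sign −
step 2: pivot 6/25 → sign +
signature = (2, 1, 0)

Answer: (2, 1, 0)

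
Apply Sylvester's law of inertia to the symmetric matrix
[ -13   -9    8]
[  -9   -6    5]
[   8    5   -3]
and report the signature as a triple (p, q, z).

step 0: pivot -13 → sign −
step 1: pivot 3/13 → sign +
step 2: pivot 2/3 → sign +
signature = (2, 1, 0)

Answer: (2, 1, 0)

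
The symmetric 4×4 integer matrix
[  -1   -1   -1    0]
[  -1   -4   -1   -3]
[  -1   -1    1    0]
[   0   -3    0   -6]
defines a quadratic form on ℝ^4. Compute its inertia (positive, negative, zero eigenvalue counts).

step 0: pivot -1 → sign −
step 1: pivot -3 → sign −
step 2: pivot 2 → sign +
step 3: pivot -3 → sign −
signature = (1, 3, 0)

Answer: (1, 3, 0)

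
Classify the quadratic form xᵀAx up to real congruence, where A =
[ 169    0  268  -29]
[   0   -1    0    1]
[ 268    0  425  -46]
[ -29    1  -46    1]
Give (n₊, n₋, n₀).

step 0: pivot 169 → sign +
step 1: pivot -1 → sign −
step 2: pivot 1/169 → sign +
step 3: pivot -3 → sign −
signature = (2, 2, 0)

Answer: (2, 2, 0)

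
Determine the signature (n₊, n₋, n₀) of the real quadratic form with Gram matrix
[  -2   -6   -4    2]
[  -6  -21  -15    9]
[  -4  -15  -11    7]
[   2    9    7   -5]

step 0: pivot -2 → sign −
step 1: pivot -3 → sign −
step 2: row/col 2 already zero → sign 0
step 3: row/col 3 already zero → sign 0
signature = (0, 2, 2)

Answer: (0, 2, 2)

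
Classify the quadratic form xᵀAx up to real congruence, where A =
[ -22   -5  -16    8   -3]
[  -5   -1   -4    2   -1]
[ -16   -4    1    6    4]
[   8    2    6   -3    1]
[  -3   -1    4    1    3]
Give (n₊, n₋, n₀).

step 0: pivot -22 → sign −
step 1: pivot 3/22 → sign +
step 2: pivot 35/3 → sign +
step 3: pivot -13/35 → sign −
step 4: pivot 3/13 → sign +
signature = (3, 2, 0)

Answer: (3, 2, 0)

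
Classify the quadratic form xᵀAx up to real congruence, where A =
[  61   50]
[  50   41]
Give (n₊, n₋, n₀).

step 0: pivot 61 → sign +
step 1: pivot 1/61 → sign +
signature = (2, 0, 0)

Answer: (2, 0, 0)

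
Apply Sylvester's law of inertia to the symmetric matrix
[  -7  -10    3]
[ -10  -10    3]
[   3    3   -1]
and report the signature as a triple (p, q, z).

Answer: (1, 2, 0)

Derivation:
step 0: pivot -7 → sign −
step 1: pivot 30/7 → sign +
step 2: pivot -1/10 → sign −
signature = (1, 2, 0)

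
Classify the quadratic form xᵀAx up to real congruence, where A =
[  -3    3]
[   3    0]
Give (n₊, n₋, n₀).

Answer: (1, 1, 0)

Derivation:
step 0: pivot -3 → sign −
step 1: pivot 3 → sign +
signature = (1, 1, 0)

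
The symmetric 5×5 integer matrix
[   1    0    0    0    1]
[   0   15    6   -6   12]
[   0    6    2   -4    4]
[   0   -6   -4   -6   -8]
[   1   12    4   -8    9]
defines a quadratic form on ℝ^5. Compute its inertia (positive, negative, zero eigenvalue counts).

step 0: pivot 1 → sign +
step 1: pivot 15 → sign +
step 2: pivot -2/5 → sign −
step 3: pivot -2 → sign −
step 4: row/col 4 already zero → sign 0
signature = (2, 2, 1)

Answer: (2, 2, 1)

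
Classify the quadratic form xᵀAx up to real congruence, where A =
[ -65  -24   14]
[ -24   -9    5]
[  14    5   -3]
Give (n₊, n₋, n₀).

step 0: pivot -65 → sign −
step 1: pivot -9/65 → sign −
step 2: pivot 2/9 → sign +
signature = (1, 2, 0)

Answer: (1, 2, 0)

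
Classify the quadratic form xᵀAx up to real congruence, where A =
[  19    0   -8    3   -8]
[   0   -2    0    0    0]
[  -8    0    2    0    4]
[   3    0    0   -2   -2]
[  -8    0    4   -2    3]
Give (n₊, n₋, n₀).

step 0: pivot 19 → sign +
step 1: pivot -2 → sign −
step 2: pivot -26/19 → sign −
step 3: pivot -17/13 → sign −
step 4: pivot -1/17 → sign −
signature = (1, 4, 0)

Answer: (1, 4, 0)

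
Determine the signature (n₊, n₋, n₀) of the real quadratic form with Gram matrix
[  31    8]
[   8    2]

step 0: pivot 31 → sign +
step 1: pivot -2/31 → sign −
signature = (1, 1, 0)

Answer: (1, 1, 0)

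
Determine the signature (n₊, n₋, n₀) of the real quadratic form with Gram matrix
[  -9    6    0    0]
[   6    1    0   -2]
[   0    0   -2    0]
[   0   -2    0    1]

step 0: pivot -9 → sign −
step 1: pivot 5 → sign +
step 2: pivot -2 → sign −
step 3: pivot 1/5 → sign +
signature = (2, 2, 0)

Answer: (2, 2, 0)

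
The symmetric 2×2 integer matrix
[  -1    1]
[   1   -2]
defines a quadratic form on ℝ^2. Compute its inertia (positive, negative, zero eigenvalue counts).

step 0: pivot -1 → sign −
step 1: pivot -1 → sign −
signature = (0, 2, 0)

Answer: (0, 2, 0)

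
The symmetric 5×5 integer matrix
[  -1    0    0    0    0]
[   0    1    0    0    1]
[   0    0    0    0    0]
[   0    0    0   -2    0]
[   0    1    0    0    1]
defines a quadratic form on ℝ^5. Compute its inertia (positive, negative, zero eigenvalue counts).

step 0: pivot -1 → sign −
step 1: pivot 1 → sign +
step 2: pivot -2 → sign −
step 3: row/col 3 already zero → sign 0
step 4: row/col 4 already zero → sign 0
signature = (1, 2, 2)

Answer: (1, 2, 2)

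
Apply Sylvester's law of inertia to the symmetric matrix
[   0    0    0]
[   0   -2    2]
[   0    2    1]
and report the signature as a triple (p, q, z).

step 0: pivot -2 → sign −
step 1: pivot 3 → sign +
step 2: row/col 2 already zero → sign 0
signature = (1, 1, 1)

Answer: (1, 1, 1)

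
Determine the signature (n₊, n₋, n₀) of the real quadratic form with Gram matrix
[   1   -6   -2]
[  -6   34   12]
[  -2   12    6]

Answer: (2, 1, 0)

Derivation:
step 0: pivot 1 → sign +
step 1: pivot -2 → sign −
step 2: pivot 2 → sign +
signature = (2, 1, 0)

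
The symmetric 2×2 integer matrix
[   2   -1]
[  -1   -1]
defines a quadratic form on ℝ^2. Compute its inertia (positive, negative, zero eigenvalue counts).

Answer: (1, 1, 0)

Derivation:
step 0: pivot 2 → sign +
step 1: pivot -3/2 → sign −
signature = (1, 1, 0)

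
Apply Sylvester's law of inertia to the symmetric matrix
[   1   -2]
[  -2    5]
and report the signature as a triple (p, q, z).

Answer: (2, 0, 0)

Derivation:
step 0: pivot 1 → sign +
step 1: pivot 1 → sign +
signature = (2, 0, 0)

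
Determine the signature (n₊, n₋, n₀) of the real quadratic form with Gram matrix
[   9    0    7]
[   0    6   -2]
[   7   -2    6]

Answer: (2, 1, 0)

Derivation:
step 0: pivot 9 → sign +
step 1: pivot 6 → sign +
step 2: pivot -1/9 → sign −
signature = (2, 1, 0)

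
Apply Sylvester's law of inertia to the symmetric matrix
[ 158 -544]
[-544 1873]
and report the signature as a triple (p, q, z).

step 0: pivot 158 → sign +
step 1: pivot -1/79 → sign −
signature = (1, 1, 0)

Answer: (1, 1, 0)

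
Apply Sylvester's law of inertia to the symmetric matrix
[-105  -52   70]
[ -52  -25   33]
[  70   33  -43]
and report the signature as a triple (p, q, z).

Answer: (1, 2, 0)

Derivation:
step 0: pivot -105 → sign −
step 1: pivot 79/105 → sign +
step 2: pivot -2/79 → sign −
signature = (1, 2, 0)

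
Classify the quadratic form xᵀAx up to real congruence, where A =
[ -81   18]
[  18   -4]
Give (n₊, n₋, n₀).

Answer: (0, 1, 1)

Derivation:
step 0: pivot -81 → sign −
step 1: row/col 1 already zero → sign 0
signature = (0, 1, 1)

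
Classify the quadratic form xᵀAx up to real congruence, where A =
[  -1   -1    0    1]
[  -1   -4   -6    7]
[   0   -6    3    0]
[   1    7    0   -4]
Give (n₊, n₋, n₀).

step 0: pivot -1 → sign −
step 1: pivot -3 → sign −
step 2: pivot 15 → sign +
step 3: pivot -3/5 → sign −
signature = (1, 3, 0)

Answer: (1, 3, 0)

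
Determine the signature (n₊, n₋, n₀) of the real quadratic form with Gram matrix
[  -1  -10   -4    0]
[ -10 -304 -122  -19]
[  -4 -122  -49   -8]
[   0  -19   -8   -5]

Answer: (1, 3, 0)

Derivation:
step 0: pivot -1 → sign −
step 1: pivot -204 → sign −
step 2: pivot -2/51 → sign −
step 3: pivot 1/8 → sign +
signature = (1, 3, 0)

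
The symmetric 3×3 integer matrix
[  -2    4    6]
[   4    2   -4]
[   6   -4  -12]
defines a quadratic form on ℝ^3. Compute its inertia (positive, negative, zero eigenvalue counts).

Answer: (1, 2, 0)

Derivation:
step 0: pivot -2 → sign −
step 1: pivot 10 → sign +
step 2: pivot -2/5 → sign −
signature = (1, 2, 0)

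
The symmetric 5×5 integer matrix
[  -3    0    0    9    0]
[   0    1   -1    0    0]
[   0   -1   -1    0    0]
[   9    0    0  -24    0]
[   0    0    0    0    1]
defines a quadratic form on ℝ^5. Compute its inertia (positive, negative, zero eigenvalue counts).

Answer: (3, 2, 0)

Derivation:
step 0: pivot -3 → sign −
step 1: pivot 1 → sign +
step 2: pivot -2 → sign −
step 3: pivot 3 → sign +
step 4: pivot 1 → sign +
signature = (3, 2, 0)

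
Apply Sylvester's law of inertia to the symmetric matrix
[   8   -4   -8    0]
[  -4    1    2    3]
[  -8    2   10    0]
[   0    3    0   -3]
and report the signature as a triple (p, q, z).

step 0: pivot 8 → sign +
step 1: pivot -1 → sign −
step 2: pivot 6 → sign +
step 3: row/col 3 already zero → sign 0
signature = (2, 1, 1)

Answer: (2, 1, 1)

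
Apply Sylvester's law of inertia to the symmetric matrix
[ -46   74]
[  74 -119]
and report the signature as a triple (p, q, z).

step 0: pivot -46 → sign −
step 1: pivot 1/23 → sign +
signature = (1, 1, 0)

Answer: (1, 1, 0)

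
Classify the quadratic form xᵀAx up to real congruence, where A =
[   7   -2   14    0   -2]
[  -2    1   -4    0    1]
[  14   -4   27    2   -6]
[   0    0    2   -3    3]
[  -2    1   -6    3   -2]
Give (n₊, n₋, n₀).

step 0: pivot 7 → sign +
step 1: pivot 3/7 → sign +
step 2: pivot -1 → sign −
step 3: pivot 1 → sign +
step 4: row/col 4 already zero → sign 0
signature = (3, 1, 1)

Answer: (3, 1, 1)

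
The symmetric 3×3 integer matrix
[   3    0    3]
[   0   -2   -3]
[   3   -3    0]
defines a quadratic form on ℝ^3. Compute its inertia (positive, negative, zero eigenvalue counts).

step 0: pivot 3 → sign +
step 1: pivot -2 → sign −
step 2: pivot 3/2 → sign +
signature = (2, 1, 0)

Answer: (2, 1, 0)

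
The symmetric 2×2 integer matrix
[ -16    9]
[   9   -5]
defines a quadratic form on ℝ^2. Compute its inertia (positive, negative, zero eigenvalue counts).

Answer: (1, 1, 0)

Derivation:
step 0: pivot -16 → sign −
step 1: pivot 1/16 → sign +
signature = (1, 1, 0)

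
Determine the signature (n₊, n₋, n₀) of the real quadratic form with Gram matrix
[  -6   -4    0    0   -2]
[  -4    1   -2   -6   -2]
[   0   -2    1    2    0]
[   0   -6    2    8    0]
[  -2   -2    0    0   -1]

Answer: (2, 2, 1)

Derivation:
step 0: pivot -6 → sign −
step 1: pivot 11/3 → sign +
step 2: pivot -1/11 → sign −
step 3: pivot 16 → sign +
step 4: row/col 4 already zero → sign 0
signature = (2, 2, 1)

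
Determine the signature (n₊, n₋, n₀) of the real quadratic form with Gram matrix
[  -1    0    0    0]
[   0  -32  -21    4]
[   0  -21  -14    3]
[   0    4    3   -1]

step 0: pivot -1 → sign −
step 1: pivot -32 → sign −
step 2: pivot -7/32 → sign −
step 3: pivot 1/7 → sign +
signature = (1, 3, 0)

Answer: (1, 3, 0)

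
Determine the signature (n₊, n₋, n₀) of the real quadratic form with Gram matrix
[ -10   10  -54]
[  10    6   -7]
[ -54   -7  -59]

step 0: pivot -10 → sign −
step 1: pivot 16 → sign +
step 2: pivot 3/80 → sign +
signature = (2, 1, 0)

Answer: (2, 1, 0)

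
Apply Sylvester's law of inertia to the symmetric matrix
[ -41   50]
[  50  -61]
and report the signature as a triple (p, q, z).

Answer: (0, 2, 0)

Derivation:
step 0: pivot -41 → sign −
step 1: pivot -1/41 → sign −
signature = (0, 2, 0)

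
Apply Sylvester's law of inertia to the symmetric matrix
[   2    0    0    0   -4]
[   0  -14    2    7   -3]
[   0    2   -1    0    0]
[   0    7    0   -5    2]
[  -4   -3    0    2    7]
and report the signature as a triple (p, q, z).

step 0: pivot 2 → sign +
step 1: pivot -14 → sign −
step 2: pivot -5/7 → sign −
step 3: pivot -1/10 → sign −
step 4: row/col 4 already zero → sign 0
signature = (1, 3, 1)

Answer: (1, 3, 1)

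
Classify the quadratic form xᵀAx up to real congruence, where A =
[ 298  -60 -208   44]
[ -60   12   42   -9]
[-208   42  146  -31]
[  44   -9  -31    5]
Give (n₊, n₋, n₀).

Answer: (2, 2, 0)

Derivation:
step 0: pivot 298 → sign +
step 1: pivot -12/149 → sign −
step 2: pivot 1 → sign +
step 3: pivot -3/2 → sign −
signature = (2, 2, 0)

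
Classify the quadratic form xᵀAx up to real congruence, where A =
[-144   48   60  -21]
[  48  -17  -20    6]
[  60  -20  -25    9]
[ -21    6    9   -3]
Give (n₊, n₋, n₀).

Answer: (1, 3, 0)

Derivation:
step 0: pivot -144 → sign −
step 1: pivot -1 → sign −
step 2: pivot 17/16 → sign +
step 3: pivot -1/17 → sign −
signature = (1, 3, 0)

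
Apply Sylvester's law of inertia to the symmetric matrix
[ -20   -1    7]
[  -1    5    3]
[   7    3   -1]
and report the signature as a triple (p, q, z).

Answer: (2, 1, 0)

Derivation:
step 0: pivot -20 → sign −
step 1: pivot 101/20 → sign +
step 2: pivot 6/101 → sign +
signature = (2, 1, 0)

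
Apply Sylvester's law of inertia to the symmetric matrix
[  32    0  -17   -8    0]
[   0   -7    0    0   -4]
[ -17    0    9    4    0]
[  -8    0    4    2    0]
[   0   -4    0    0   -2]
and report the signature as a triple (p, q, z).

step 0: pivot 32 → sign +
step 1: pivot -7 → sign −
step 2: pivot -1/32 → sign −
step 3: pivot 2 → sign +
step 4: pivot 2/7 → sign +
signature = (3, 2, 0)

Answer: (3, 2, 0)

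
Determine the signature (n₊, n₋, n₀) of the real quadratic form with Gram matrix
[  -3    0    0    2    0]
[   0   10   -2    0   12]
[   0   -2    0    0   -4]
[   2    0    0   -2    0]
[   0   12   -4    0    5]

Answer: (1, 4, 0)

Derivation:
step 0: pivot -3 → sign −
step 1: pivot 10 → sign +
step 2: pivot -2/5 → sign −
step 3: pivot -2/3 → sign −
step 4: pivot -3 → sign −
signature = (1, 4, 0)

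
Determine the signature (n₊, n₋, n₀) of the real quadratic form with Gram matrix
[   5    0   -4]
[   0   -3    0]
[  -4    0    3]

step 0: pivot 5 → sign +
step 1: pivot -3 → sign −
step 2: pivot -1/5 → sign −
signature = (1, 2, 0)

Answer: (1, 2, 0)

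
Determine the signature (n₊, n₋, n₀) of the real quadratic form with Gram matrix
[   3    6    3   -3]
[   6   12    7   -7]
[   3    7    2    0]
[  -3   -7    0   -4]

Answer: (2, 2, 0)

Derivation:
step 0: pivot 3 → sign +
step 1: pivot -1 → sign −
step 2: pivot 1 → sign +
step 3: pivot -2 → sign −
signature = (2, 2, 0)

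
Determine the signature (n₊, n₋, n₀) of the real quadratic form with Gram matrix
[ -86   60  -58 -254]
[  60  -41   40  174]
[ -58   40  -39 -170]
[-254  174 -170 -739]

Answer: (2, 2, 0)

Derivation:
step 0: pivot -86 → sign −
step 1: pivot 37/43 → sign +
step 2: pivot -5/37 → sign −
step 3: pivot 3/5 → sign +
signature = (2, 2, 0)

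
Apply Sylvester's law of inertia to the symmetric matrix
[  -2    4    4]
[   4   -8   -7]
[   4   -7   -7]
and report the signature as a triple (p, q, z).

step 0: pivot -2 → sign −
step 1: pivot 1 → sign +
step 2: pivot -1 → sign −
signature = (1, 2, 0)

Answer: (1, 2, 0)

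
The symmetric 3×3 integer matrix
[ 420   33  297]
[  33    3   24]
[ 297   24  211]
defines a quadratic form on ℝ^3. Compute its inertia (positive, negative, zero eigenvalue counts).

step 0: pivot 420 → sign +
step 1: pivot 57/140 → sign +
step 2: pivot -2/19 → sign −
signature = (2, 1, 0)

Answer: (2, 1, 0)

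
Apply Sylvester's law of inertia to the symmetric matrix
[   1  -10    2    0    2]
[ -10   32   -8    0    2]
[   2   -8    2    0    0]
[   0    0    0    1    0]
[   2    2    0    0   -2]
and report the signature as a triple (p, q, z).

step 0: pivot 1 → sign +
step 1: pivot -68 → sign −
step 2: pivot 2/17 → sign +
step 3: pivot 1 → sign +
step 4: pivot 1 → sign +
signature = (4, 1, 0)

Answer: (4, 1, 0)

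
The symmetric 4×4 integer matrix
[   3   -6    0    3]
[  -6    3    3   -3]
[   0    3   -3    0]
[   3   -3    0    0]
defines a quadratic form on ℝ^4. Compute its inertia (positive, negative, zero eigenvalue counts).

step 0: pivot 3 → sign +
step 1: pivot -9 → sign −
step 2: pivot -2 → sign −
step 3: pivot -3/2 → sign −
signature = (1, 3, 0)

Answer: (1, 3, 0)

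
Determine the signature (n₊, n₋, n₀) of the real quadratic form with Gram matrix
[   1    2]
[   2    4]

Answer: (1, 0, 1)

Derivation:
step 0: pivot 1 → sign +
step 1: row/col 1 already zero → sign 0
signature = (1, 0, 1)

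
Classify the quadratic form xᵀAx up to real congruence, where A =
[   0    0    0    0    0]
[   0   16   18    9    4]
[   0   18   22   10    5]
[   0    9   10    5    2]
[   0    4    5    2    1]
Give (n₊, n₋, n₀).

step 0: pivot 16 → sign +
step 1: pivot 7/4 → sign +
step 2: pivot -1/14 → sign −
step 3: pivot 1/2 → sign +
step 4: row/col 4 already zero → sign 0
signature = (3, 1, 1)

Answer: (3, 1, 1)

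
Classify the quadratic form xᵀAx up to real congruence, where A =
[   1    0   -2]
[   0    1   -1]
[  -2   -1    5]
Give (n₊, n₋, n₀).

step 0: pivot 1 → sign +
step 1: pivot 1 → sign +
step 2: row/col 2 already zero → sign 0
signature = (2, 0, 1)

Answer: (2, 0, 1)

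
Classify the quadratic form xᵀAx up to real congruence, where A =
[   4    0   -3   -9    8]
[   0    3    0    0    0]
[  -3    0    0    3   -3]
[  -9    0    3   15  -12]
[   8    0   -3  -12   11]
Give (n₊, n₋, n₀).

Answer: (3, 2, 0)

Derivation:
step 0: pivot 4 → sign +
step 1: pivot 3 → sign +
step 2: pivot -9/4 → sign −
step 3: pivot 1 → sign +
step 4: pivot -2 → sign −
signature = (3, 2, 0)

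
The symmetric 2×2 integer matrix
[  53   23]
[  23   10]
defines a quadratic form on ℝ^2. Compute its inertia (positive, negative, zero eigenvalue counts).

step 0: pivot 53 → sign +
step 1: pivot 1/53 → sign +
signature = (2, 0, 0)

Answer: (2, 0, 0)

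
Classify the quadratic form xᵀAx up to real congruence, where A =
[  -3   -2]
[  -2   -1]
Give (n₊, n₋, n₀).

step 0: pivot -3 → sign −
step 1: pivot 1/3 → sign +
signature = (1, 1, 0)

Answer: (1, 1, 0)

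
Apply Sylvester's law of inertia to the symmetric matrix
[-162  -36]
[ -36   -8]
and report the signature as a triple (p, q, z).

Answer: (0, 1, 1)

Derivation:
step 0: pivot -162 → sign −
step 1: row/col 1 already zero → sign 0
signature = (0, 1, 1)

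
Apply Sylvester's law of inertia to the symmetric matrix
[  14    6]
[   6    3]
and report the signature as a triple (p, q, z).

Answer: (2, 0, 0)

Derivation:
step 0: pivot 14 → sign +
step 1: pivot 3/7 → sign +
signature = (2, 0, 0)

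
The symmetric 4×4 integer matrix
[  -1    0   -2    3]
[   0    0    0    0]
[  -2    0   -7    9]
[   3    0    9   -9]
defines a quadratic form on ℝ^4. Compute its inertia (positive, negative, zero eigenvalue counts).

Answer: (1, 2, 1)

Derivation:
step 0: pivot -1 → sign −
step 1: pivot -3 → sign −
step 2: pivot 3 → sign +
step 3: row/col 3 already zero → sign 0
signature = (1, 2, 1)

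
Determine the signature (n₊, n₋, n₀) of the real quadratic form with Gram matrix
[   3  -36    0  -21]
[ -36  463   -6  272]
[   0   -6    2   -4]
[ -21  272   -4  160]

step 0: pivot 3 → sign +
step 1: pivot 31 → sign +
step 2: pivot 26/31 → sign +
step 3: pivot 1/13 → sign +
signature = (4, 0, 0)

Answer: (4, 0, 0)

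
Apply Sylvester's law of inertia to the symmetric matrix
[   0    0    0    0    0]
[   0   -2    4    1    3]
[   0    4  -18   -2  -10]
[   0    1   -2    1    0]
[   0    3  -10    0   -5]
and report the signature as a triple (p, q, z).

Answer: (1, 3, 1)

Derivation:
step 0: pivot -2 → sign −
step 1: pivot -10 → sign −
step 2: pivot 3/2 → sign +
step 3: pivot -2/5 → sign −
step 4: row/col 4 already zero → sign 0
signature = (1, 3, 1)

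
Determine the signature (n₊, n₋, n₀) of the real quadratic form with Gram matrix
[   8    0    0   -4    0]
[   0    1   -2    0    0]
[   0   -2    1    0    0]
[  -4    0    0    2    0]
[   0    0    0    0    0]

Answer: (2, 1, 2)

Derivation:
step 0: pivot 8 → sign +
step 1: pivot 1 → sign +
step 2: pivot -3 → sign −
step 3: row/col 3 already zero → sign 0
step 4: row/col 4 already zero → sign 0
signature = (2, 1, 2)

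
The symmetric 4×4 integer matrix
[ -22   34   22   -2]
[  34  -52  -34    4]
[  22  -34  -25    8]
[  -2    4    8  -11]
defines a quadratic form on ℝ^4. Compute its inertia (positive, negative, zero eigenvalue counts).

step 0: pivot -22 → sign −
step 1: pivot 6/11 → sign +
step 2: pivot -3 → sign −
step 3: pivot -1/3 → sign −
signature = (1, 3, 0)

Answer: (1, 3, 0)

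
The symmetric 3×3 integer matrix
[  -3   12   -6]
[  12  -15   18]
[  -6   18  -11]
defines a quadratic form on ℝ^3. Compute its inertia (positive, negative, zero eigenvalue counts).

Answer: (1, 2, 0)

Derivation:
step 0: pivot -3 → sign −
step 1: pivot 33 → sign +
step 2: pivot -1/11 → sign −
signature = (1, 2, 0)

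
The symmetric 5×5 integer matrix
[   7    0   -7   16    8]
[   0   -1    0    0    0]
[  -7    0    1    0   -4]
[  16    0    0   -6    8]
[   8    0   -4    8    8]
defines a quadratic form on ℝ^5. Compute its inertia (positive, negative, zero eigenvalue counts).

step 0: pivot 7 → sign +
step 1: pivot -1 → sign −
step 2: pivot -6 → sign −
step 3: pivot 2/21 → sign +
step 4: row/col 4 already zero → sign 0
signature = (2, 2, 1)

Answer: (2, 2, 1)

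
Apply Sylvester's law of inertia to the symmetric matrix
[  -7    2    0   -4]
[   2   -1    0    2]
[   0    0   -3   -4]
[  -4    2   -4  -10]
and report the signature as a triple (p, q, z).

Answer: (0, 4, 0)

Derivation:
step 0: pivot -7 → sign −
step 1: pivot -3/7 → sign −
step 2: pivot -3 → sign −
step 3: pivot -2/3 → sign −
signature = (0, 4, 0)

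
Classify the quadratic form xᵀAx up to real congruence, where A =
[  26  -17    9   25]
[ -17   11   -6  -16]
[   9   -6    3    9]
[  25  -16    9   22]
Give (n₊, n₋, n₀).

step 0: pivot 26 → sign +
step 1: pivot -3/26 → sign −
step 2: pivot -1 → sign −
step 3: row/col 3 already zero → sign 0
signature = (1, 2, 1)

Answer: (1, 2, 1)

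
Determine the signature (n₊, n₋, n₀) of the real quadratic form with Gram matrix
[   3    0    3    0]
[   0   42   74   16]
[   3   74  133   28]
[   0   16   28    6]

step 0: pivot 3 → sign +
step 1: pivot 42 → sign +
step 2: pivot -8/21 → sign −
step 3: row/col 3 already zero → sign 0
signature = (2, 1, 1)

Answer: (2, 1, 1)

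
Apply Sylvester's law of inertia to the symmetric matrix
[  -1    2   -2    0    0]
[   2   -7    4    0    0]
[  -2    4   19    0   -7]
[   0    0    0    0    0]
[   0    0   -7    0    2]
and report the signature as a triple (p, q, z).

step 0: pivot -1 → sign −
step 1: pivot -3 → sign −
step 2: pivot 23 → sign +
step 3: pivot -3/23 → sign −
step 4: row/col 4 already zero → sign 0
signature = (1, 3, 1)

Answer: (1, 3, 1)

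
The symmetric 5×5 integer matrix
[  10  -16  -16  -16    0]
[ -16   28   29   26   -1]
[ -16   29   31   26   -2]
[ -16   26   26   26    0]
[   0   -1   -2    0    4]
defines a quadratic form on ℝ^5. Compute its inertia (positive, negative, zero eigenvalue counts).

Answer: (5, 0, 0)

Derivation:
step 0: pivot 10 → sign +
step 1: pivot 12/5 → sign +
step 2: pivot 7/12 → sign +
step 3: pivot 2/7 → sign +
step 4: pivot 3 → sign +
signature = (5, 0, 0)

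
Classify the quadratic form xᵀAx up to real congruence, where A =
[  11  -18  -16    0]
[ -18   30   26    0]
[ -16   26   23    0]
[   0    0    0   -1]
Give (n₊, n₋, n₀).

Answer: (2, 2, 0)

Derivation:
step 0: pivot 11 → sign +
step 1: pivot 6/11 → sign +
step 2: pivot -1/3 → sign −
step 3: pivot -1 → sign −
signature = (2, 2, 0)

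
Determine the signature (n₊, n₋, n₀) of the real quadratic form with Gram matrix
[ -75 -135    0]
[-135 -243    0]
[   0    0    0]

Answer: (0, 1, 2)

Derivation:
step 0: pivot -75 → sign −
step 1: row/col 1 already zero → sign 0
step 2: row/col 2 already zero → sign 0
signature = (0, 1, 2)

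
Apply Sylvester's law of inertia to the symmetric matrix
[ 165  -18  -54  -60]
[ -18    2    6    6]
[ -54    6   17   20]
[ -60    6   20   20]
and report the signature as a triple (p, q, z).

step 0: pivot 165 → sign +
step 1: pivot 2/55 → sign +
step 2: pivot -1 → sign −
step 3: pivot -6 → sign −
signature = (2, 2, 0)

Answer: (2, 2, 0)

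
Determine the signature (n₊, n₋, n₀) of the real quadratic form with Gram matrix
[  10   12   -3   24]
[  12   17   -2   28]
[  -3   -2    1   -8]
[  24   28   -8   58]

step 0: pivot 10 → sign +
step 1: pivot 13/5 → sign +
step 2: pivot -23/26 → sign −
step 3: pivot 6/23 → sign +
signature = (3, 1, 0)

Answer: (3, 1, 0)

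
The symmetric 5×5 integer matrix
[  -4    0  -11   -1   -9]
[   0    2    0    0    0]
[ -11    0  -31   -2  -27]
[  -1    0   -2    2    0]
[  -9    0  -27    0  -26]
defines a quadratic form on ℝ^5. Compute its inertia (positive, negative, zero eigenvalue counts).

Answer: (3, 2, 0)

Derivation:
step 0: pivot -4 → sign −
step 1: pivot 2 → sign +
step 2: pivot -3/4 → sign −
step 3: pivot 3 → sign +
step 4: pivot 1 → sign +
signature = (3, 2, 0)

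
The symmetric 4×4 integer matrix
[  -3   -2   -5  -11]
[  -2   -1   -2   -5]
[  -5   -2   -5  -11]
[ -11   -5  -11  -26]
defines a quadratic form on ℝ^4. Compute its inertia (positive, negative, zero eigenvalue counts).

Answer: (1, 2, 1)

Derivation:
step 0: pivot -3 → sign −
step 1: pivot 1/3 → sign +
step 2: pivot -2 → sign −
step 3: row/col 3 already zero → sign 0
signature = (1, 2, 1)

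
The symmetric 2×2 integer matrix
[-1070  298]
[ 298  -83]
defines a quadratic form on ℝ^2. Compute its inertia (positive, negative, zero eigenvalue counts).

Answer: (0, 2, 0)

Derivation:
step 0: pivot -1070 → sign −
step 1: pivot -3/535 → sign −
signature = (0, 2, 0)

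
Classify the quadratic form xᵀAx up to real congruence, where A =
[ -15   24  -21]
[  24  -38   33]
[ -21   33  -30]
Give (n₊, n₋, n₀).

step 0: pivot -15 → sign −
step 1: pivot 2/5 → sign +
step 2: pivot -3/2 → sign −
signature = (1, 2, 0)

Answer: (1, 2, 0)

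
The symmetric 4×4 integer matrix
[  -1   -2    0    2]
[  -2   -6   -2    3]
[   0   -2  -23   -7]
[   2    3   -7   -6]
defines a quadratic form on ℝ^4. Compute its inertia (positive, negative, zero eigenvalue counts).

step 0: pivot -1 → sign −
step 1: pivot -2 → sign −
step 2: pivot -21 → sign −
step 3: pivot 3/14 → sign +
signature = (1, 3, 0)

Answer: (1, 3, 0)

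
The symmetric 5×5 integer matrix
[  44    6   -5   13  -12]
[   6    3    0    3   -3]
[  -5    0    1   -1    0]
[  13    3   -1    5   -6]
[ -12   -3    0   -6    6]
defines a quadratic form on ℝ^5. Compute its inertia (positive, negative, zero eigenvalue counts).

step 0: pivot 44 → sign +
step 1: pivot 24/11 → sign +
step 2: pivot 7/32 → sign +
step 3: pivot 3/7 → sign +
step 4: pivot -6 → sign −
signature = (4, 1, 0)

Answer: (4, 1, 0)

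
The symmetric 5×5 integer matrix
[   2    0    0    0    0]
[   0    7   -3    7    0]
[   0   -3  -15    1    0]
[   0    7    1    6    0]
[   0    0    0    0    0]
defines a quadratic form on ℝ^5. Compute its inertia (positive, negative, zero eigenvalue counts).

step 0: pivot 2 → sign +
step 1: pivot 7 → sign +
step 2: pivot -114/7 → sign −
step 3: pivot -1/57 → sign −
step 4: row/col 4 already zero → sign 0
signature = (2, 2, 1)

Answer: (2, 2, 1)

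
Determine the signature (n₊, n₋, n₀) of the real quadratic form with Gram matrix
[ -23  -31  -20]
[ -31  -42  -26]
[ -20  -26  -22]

Answer: (0, 3, 0)

Derivation:
step 0: pivot -23 → sign −
step 1: pivot -5/23 → sign −
step 2: pivot -2/5 → sign −
signature = (0, 3, 0)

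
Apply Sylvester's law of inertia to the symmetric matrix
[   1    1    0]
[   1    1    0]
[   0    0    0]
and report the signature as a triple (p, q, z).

step 0: pivot 1 → sign +
step 1: row/col 1 already zero → sign 0
step 2: row/col 2 already zero → sign 0
signature = (1, 0, 2)

Answer: (1, 0, 2)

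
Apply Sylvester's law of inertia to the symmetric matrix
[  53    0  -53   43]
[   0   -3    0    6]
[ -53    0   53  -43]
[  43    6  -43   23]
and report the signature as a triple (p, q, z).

step 0: pivot 53 → sign +
step 1: pivot -3 → sign −
step 2: pivot 6/53 → sign +
step 3: row/col 3 already zero → sign 0
signature = (2, 1, 1)

Answer: (2, 1, 1)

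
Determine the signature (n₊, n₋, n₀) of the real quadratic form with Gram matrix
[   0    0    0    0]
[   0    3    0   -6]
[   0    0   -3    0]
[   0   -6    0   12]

step 0: pivot 3 → sign +
step 1: pivot -3 → sign −
step 2: row/col 2 already zero → sign 0
step 3: row/col 3 already zero → sign 0
signature = (1, 1, 2)

Answer: (1, 1, 2)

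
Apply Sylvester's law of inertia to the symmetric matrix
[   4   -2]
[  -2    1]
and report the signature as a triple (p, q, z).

step 0: pivot 4 → sign +
step 1: row/col 1 already zero → sign 0
signature = (1, 0, 1)

Answer: (1, 0, 1)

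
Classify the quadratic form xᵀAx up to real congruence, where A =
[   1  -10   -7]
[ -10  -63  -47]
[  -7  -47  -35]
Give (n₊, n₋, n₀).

Answer: (1, 2, 0)

Derivation:
step 0: pivot 1 → sign +
step 1: pivot -163 → sign −
step 2: pivot -3/163 → sign −
signature = (1, 2, 0)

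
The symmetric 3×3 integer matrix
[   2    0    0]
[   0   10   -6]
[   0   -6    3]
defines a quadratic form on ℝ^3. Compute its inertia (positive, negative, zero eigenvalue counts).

Answer: (2, 1, 0)

Derivation:
step 0: pivot 2 → sign +
step 1: pivot 10 → sign +
step 2: pivot -3/5 → sign −
signature = (2, 1, 0)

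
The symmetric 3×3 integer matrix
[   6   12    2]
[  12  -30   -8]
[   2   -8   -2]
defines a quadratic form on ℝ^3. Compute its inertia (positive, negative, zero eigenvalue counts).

step 0: pivot 6 → sign +
step 1: pivot -54 → sign −
step 2: row/col 2 already zero → sign 0
signature = (1, 1, 1)

Answer: (1, 1, 1)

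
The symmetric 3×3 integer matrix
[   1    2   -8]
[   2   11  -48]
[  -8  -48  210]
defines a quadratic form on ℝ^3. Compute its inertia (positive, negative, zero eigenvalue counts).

Answer: (2, 1, 0)

Derivation:
step 0: pivot 1 → sign +
step 1: pivot 7 → sign +
step 2: pivot -2/7 → sign −
signature = (2, 1, 0)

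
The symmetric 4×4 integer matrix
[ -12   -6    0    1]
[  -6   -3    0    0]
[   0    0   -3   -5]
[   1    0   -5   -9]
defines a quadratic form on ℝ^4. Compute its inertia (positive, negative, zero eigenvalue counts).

step 0: pivot -12 → sign −
step 1: pivot -3 → sign −
step 2: pivot -7/12 → sign −
step 3: pivot 3/7 → sign +
signature = (1, 3, 0)

Answer: (1, 3, 0)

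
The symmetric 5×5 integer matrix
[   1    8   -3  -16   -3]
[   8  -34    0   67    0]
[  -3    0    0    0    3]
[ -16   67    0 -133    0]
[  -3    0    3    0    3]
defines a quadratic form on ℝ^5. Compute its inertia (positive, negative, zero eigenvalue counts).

Answer: (1, 4, 0)

Derivation:
step 0: pivot 1 → sign +
step 1: pivot -98 → sign −
step 2: pivot -153/49 → sign −
step 3: pivot -33/34 → sign −
step 4: pivot -2/33 → sign −
signature = (1, 4, 0)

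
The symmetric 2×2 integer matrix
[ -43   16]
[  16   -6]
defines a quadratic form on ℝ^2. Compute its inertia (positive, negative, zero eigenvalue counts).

step 0: pivot -43 → sign −
step 1: pivot -2/43 → sign −
signature = (0, 2, 0)

Answer: (0, 2, 0)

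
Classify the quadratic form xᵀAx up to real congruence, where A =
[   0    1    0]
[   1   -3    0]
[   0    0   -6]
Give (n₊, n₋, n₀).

step 0: pivot -3 → sign −
step 1: pivot 1/3 → sign +
step 2: pivot -6 → sign −
signature = (1, 2, 0)

Answer: (1, 2, 0)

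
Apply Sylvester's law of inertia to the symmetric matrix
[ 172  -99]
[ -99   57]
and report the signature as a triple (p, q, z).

step 0: pivot 172 → sign +
step 1: pivot 3/172 → sign +
signature = (2, 0, 0)

Answer: (2, 0, 0)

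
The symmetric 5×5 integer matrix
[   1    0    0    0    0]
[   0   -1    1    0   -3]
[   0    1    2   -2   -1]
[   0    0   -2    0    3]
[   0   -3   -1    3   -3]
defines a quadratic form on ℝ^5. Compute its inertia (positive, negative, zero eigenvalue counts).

Answer: (3, 2, 0)

Derivation:
step 0: pivot 1 → sign +
step 1: pivot -1 → sign −
step 2: pivot 3 → sign +
step 3: pivot -4/3 → sign −
step 4: pivot 3/4 → sign +
signature = (3, 2, 0)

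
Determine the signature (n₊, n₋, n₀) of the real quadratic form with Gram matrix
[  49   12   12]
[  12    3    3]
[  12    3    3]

Answer: (2, 0, 1)

Derivation:
step 0: pivot 49 → sign +
step 1: pivot 3/49 → sign +
step 2: row/col 2 already zero → sign 0
signature = (2, 0, 1)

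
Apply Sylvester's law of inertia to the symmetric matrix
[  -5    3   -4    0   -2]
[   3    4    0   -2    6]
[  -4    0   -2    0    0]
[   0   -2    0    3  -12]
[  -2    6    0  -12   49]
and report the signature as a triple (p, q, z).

step 0: pivot -5 → sign −
step 1: pivot 29/5 → sign +
step 2: pivot 6/29 → sign +
step 3: pivot -1 → sign −
step 4: pivot -1/3 → sign −
signature = (2, 3, 0)

Answer: (2, 3, 0)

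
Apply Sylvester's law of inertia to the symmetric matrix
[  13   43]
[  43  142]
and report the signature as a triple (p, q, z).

Answer: (1, 1, 0)

Derivation:
step 0: pivot 13 → sign +
step 1: pivot -3/13 → sign −
signature = (1, 1, 0)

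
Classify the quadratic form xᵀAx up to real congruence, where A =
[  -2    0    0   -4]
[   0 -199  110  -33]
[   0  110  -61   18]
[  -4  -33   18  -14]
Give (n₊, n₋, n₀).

Answer: (0, 4, 0)

Derivation:
step 0: pivot -2 → sign −
step 1: pivot -199 → sign −
step 2: pivot -39/199 → sign −
step 3: pivot -3/13 → sign −
signature = (0, 4, 0)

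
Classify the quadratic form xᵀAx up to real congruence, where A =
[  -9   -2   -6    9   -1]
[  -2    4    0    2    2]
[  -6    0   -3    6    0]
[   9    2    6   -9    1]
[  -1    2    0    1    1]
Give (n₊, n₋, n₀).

step 0: pivot -9 → sign −
step 1: pivot 40/9 → sign +
step 2: pivot 3/5 → sign +
step 3: row/col 3 already zero → sign 0
step 4: row/col 4 already zero → sign 0
signature = (2, 1, 2)

Answer: (2, 1, 2)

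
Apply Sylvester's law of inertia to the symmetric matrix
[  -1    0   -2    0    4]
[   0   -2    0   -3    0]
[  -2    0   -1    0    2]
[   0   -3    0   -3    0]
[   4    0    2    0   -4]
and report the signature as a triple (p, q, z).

Answer: (2, 2, 1)

Derivation:
step 0: pivot -1 → sign −
step 1: pivot -2 → sign −
step 2: pivot 3 → sign +
step 3: pivot 3/2 → sign +
step 4: row/col 4 already zero → sign 0
signature = (2, 2, 1)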